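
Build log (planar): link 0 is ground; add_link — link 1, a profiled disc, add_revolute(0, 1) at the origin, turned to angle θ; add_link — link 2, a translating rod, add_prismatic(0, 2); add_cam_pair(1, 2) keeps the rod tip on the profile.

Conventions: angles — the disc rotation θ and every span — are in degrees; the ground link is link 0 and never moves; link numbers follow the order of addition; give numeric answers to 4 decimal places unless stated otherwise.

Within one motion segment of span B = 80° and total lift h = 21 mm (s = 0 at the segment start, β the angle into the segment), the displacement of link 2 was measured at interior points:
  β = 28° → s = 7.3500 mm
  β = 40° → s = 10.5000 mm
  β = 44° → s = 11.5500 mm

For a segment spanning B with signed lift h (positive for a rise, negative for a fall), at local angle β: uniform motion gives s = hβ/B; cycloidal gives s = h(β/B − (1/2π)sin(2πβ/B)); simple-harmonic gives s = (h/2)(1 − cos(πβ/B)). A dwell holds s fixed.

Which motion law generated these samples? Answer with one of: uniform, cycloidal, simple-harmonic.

candidates at β/B = r: uniform s = h·r (linear in β); cycloidal s = h·(r − sin(2πr)/(2π)); simple-harmonic s = (h/2)(1 − cos(πr))
β=28°: printed 7.3500 | uniform 7.3500, cycloidal 4.6461, simple-harmonic 5.7331
β=40°: printed 10.5000 | uniform 10.5000, cycloidal 10.5000, simple-harmonic 10.5000
β=44°: printed 11.5500 | uniform 11.5500, cycloidal 12.5828, simple-harmonic 12.1426
only one law matches every sample → uniform

uniform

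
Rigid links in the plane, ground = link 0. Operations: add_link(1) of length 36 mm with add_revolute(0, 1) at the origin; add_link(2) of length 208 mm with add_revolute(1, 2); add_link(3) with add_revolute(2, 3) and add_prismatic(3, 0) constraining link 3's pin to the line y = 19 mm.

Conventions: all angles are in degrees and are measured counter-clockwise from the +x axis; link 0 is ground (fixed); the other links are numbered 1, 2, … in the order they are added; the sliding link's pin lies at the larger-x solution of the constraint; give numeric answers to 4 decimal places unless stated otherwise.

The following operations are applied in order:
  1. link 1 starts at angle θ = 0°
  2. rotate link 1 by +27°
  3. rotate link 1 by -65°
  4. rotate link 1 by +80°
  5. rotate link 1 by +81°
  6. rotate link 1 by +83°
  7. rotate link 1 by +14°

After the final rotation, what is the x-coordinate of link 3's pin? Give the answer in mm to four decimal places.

geometry: r = 36 mm, L = 208 mm, e = 19 mm; θ starts at 0°
rotate link 1 by +27°: θ ← 0° +27° = 27°
rotate link 1 by -65°: θ ← 27° -65° = -38°
rotate link 1 by +80°: θ ← -38° +80° = 42°
rotate link 1 by +81°: θ ← 42° +81° = 123°
rotate link 1 by +83°: θ ← 123° +83° = 206°
rotate link 1 by +14°: θ ← 206° +14° = 220°
crank pin P = (r cos θ, r sin θ) = (-27.577600, -23.140354)
h = r sin θ − e = -23.140354 − 19 = -42.140354
x = r cos θ + √(L² − h²) = -27.577600 + 203.686501 = 176.108901

176.1089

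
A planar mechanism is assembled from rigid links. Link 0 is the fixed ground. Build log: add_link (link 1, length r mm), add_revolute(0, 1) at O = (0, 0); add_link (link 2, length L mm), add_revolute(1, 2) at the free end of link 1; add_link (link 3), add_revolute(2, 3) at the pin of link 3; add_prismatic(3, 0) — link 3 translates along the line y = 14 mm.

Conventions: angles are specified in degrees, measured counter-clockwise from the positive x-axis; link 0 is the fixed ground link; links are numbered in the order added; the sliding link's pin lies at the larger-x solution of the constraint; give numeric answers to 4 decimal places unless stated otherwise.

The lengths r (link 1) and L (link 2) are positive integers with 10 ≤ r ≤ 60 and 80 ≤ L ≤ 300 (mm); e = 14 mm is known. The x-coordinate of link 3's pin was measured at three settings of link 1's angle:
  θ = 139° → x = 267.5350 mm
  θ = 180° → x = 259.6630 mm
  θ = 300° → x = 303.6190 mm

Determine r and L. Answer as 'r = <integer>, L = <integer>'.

constraint per measurement: (x − r cos θ)² + (r sin θ − e)² = L²
subtracting the θ₁ and θ₂ equations cancels the r² and L² terms:
r = (x₁² − x₂²) / (2[(x₁cos θ₁ + e sin θ₁) − (x₂cos θ₂ + e sin θ₂)]) = 31.0003 → r = 31
L² = (x₁ − r cos θ₁)² + (r sin θ₁ − e)² = 84681.0131 → L = 291.0000 → L = 291
check at θ₃=300°: x = 303.6190 (printed 303.6190) ✓

r = 31, L = 291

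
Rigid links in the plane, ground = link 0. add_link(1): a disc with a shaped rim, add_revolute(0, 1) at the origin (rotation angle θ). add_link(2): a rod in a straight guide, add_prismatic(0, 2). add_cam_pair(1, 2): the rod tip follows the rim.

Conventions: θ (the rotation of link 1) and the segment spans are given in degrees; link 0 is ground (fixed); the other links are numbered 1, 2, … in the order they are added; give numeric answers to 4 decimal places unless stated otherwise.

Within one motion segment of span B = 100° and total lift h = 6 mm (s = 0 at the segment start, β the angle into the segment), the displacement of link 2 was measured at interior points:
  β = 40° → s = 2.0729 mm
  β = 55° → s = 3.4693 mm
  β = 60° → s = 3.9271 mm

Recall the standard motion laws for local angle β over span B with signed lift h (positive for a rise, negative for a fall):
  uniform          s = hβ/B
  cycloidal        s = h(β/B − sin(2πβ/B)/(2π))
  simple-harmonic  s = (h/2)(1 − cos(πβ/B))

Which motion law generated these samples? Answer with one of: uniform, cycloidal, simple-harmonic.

candidates at β/B = r: uniform s = h·r (linear in β); cycloidal s = h·(r − sin(2πr)/(2π)); simple-harmonic s = (h/2)(1 − cos(πr))
β=40°: printed 2.0729 | uniform 2.4000, cycloidal 1.8387, simple-harmonic 2.0729
β=55°: printed 3.4693 | uniform 3.3000, cycloidal 3.5951, simple-harmonic 3.4693
β=60°: printed 3.9271 | uniform 3.6000, cycloidal 4.1613, simple-harmonic 3.9271
only one law matches every sample → simple-harmonic

simple-harmonic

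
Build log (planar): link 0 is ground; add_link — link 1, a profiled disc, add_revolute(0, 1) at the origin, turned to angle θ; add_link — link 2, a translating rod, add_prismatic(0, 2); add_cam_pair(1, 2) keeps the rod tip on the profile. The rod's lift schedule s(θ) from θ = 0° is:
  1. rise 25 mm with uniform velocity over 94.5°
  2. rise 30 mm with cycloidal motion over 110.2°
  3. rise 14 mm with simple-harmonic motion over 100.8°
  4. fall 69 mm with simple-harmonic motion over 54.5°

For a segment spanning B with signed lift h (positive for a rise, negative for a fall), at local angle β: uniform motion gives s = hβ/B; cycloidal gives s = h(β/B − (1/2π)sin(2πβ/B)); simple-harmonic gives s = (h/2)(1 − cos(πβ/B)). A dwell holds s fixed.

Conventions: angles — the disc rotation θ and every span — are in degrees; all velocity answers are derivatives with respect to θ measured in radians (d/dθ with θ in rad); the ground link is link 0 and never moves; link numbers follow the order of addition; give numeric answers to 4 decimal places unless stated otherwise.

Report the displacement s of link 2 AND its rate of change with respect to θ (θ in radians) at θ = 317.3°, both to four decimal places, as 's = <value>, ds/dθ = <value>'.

seg 1 [0°–94.5°] uniform, h=25: full span → s += 25 → s = 25.0000
seg 2 [94.5°–204.7°] cycloidal, h=30: full span → s += 30 → s = 55.0000
seg 3 [204.7°–305.5°] simple-harmonic, h=14: full span → s += 14 → s = 69.0000
seg 4 [305.5°–360°] simple-harmonic, h=-69: θ=317.3° here. β=11.8, B=54.5. -69/2·(1 − cos(π·0.2165)) = -7.6780 → s = 61.3220
velocity in seg [305.5°–360°] (simple-harmonic), θ in radians: β = 11.8° = 0.2059 rad, B = 54.5° = 0.9512 rad; ds/dθ = (πh/(2B)) sin(πβ/B) = (π·(-69)/(2·0.9512)) sin(π·0.2165) = -71.665338 mm/rad

s = 61.3220, ds/dθ = -71.6653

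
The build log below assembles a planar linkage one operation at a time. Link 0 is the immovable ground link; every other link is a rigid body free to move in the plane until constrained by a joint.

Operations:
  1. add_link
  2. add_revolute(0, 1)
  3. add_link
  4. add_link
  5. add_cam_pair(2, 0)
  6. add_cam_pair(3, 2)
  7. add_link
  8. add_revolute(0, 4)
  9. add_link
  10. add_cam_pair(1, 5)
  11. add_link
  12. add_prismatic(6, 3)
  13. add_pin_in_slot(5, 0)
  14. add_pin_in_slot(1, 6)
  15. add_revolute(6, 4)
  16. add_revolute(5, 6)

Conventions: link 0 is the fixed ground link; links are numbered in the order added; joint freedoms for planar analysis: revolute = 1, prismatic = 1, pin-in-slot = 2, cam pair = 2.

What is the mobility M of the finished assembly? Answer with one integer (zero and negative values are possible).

(L,J1,J2)=(1,0,0); link0 fixed
link1: (2,0,0)
R 0-1 [J1]: (2,1,0)
link2: (3,1,0)
link3: (4,1,0)
C 2-0 [J2]: (4,1,1)
C 3-2 [J2]: (4,1,2)
link4: (5,1,2)
R 0-4 [J1]: (5,2,2)
link5: (6,2,2)
C 1-5 [J2]: (6,2,3)
link6: (7,2,3)
P 6-3 [J1]: (7,3,3)
PS 5-0 [J2]: (7,3,4)
PS 1-6 [J2]: (7,3,5)
R 6-4 [J1]: (7,4,5)
R 5-6 [J1]: (7,5,5)
Grübler: 3·6 − 2·5 − 5 = 3

M = 3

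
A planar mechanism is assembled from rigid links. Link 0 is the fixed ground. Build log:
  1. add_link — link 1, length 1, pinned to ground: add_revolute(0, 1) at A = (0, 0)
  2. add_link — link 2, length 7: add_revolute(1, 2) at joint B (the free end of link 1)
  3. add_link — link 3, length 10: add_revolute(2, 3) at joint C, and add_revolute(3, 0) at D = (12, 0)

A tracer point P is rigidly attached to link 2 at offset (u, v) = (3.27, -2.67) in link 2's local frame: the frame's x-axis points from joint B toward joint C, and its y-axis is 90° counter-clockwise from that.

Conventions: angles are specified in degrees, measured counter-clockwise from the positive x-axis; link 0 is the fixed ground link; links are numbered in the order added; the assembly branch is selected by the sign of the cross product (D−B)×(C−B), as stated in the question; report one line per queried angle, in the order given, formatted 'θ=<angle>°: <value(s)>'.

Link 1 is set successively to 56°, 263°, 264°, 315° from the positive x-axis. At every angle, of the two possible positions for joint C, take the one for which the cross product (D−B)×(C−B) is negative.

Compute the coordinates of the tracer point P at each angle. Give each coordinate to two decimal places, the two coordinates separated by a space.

A=(0,0), D=(12.00,0)
θ=56°: B = A + 1.00·(cos56°, sin56°) = (0.5592, 0.8290)
θ=56°: |BD| = 11.4708
θ=56°: circle(B,7.00) ∩ circle(D,10.00): a=3.5124, h=6.0550
θ=56°:   candidates: C₊=(4.5000,6.6144) cross=69.456; C₋=(3.6248,-5.4640) cross=-69.456
θ=56°:   branch - wants cross < 0 → take C=(3.6248,-5.4640) (cross=-69.456)
θ=56°: ex = (C−B)/|BC| = (0.4379,-0.8990); ey = (0.8990,0.4379)
θ=56°: P = B + 3.27·ex + -2.67·ey = (-0.4091,-3.2800)
θ=263°: B = A + 1.00·(cos263°, sin263°) = (-0.1219, -0.9925)
θ=263°: |BD| = 12.1624
θ=263°: circle(B,7.00) ∩ circle(D,10.00): a=3.9846, h=5.7553
θ=263°:   candidates: C₊=(3.3798,5.0687) cross=69.998; C₋=(4.3191,-6.4034) cross=-69.998
θ=263°:   branch - wants cross < 0 → take C=(4.3191,-6.4034) (cross=-69.998)
θ=263°: ex = (C−B)/|BC| = (0.6344,-0.7730); ey = (0.7730,0.6344)
θ=263°: P = B + 3.27·ex + -2.67·ey = (-0.1112,-5.2141)
θ=264°: B = A + 1.00·(cos264°, sin264°) = (-0.1045, -0.9945)
θ=264°: |BD| = 12.1453
θ=264°: circle(B,7.00) ∩ circle(D,10.00): a=3.9731, h=5.7632
θ=264°:   candidates: C₊=(3.3833,5.0747) cross=69.996; C₋=(4.3271,-6.4130) cross=-69.996
θ=264°:   branch - wants cross < 0 → take C=(4.3271,-6.4130) (cross=-69.996)
θ=264°: ex = (C−B)/|BC| = (0.6331,-0.7741); ey = (0.7741,0.6331)
θ=264°: P = B + 3.27·ex + -2.67·ey = (-0.1011,-5.2161)
θ=315°: B = A + 1.00·(cos315°, sin315°) = (0.7071, -0.7071)
θ=315°: |BD| = 11.3150
θ=315°: circle(B,7.00) ∩ circle(D,10.00): a=3.4039, h=6.1167
θ=315°:   candidates: C₊=(3.7221,5.6103) cross=69.210; C₋=(4.4866,-6.5991) cross=-69.210
θ=315°:   branch - wants cross < 0 → take C=(4.4866,-6.5991) (cross=-69.210)
θ=315°: ex = (C−B)/|BC| = (0.5399,-0.8417); ey = (0.8417,0.5399)
θ=315°: P = B + 3.27·ex + -2.67·ey = (0.2253,-4.9011)

θ=56°: -0.41 -3.28
θ=263°: -0.11 -5.21
θ=264°: -0.10 -5.22
θ=315°: 0.23 -4.90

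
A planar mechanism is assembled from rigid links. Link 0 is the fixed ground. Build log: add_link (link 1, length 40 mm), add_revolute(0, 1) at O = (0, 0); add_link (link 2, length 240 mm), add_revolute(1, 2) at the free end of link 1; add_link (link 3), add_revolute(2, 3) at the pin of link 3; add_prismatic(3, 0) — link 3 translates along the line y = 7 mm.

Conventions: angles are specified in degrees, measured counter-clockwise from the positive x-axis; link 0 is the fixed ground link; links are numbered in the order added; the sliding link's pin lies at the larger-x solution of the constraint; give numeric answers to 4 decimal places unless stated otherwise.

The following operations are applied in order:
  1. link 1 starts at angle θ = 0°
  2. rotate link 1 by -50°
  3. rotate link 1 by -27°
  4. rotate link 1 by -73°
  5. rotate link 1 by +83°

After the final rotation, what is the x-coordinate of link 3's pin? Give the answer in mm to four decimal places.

geometry: r = 40 mm, L = 240 mm, e = 7 mm; θ starts at 0°
rotate link 1 by -50°: θ ← 0° -50° = -50°
rotate link 1 by -27°: θ ← -50° -27° = -77°
rotate link 1 by -73°: θ ← -77° -73° = -150°
rotate link 1 by +83°: θ ← -150° +83° = -67°
crank pin P = (r cos θ, r sin θ) = (15.629245, -36.820194)
h = r sin θ − e = -36.820194 − 7 = -43.820194
x = r cos θ + √(L² − h²) = 15.629245 + 235.965656 = 251.594901

251.5949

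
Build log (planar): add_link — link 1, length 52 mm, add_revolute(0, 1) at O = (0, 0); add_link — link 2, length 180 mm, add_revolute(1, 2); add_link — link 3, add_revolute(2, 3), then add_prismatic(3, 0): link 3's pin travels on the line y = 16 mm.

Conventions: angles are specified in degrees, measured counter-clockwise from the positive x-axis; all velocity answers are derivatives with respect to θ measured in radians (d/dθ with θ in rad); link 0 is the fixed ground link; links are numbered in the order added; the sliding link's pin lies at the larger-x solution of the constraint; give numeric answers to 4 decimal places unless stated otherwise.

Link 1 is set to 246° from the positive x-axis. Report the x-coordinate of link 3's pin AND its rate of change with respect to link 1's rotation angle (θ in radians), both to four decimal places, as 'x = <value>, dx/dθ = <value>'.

geometry: r = 52 mm, L = 180 mm, e = 16 mm
crank pin P = (r cos θ, r sin θ) = (-21.150305, -47.504364)
h = r sin θ − e = -47.504364 − 16 = -63.504364
x = r cos θ + √(L² − h²) = -21.150305 + 168.425639 = 147.275333
dx/dθ = −r sin θ − h·r cos θ/√(L² − h²) (θ in radians; h = -63.504364) = 39.529707

x = 147.2753, dx/dθ = 39.5297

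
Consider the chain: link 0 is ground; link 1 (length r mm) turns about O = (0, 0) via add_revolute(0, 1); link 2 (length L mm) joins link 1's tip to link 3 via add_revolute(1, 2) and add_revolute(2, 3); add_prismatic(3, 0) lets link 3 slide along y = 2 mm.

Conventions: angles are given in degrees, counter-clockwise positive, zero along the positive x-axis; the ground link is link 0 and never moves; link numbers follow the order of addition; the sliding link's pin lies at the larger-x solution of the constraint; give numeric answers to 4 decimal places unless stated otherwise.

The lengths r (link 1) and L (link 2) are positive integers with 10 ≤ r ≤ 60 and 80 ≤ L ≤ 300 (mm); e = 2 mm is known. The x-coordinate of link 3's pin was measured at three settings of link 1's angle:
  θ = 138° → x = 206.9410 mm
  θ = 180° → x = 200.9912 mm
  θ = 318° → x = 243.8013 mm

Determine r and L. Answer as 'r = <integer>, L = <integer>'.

constraint per measurement: (x − r cos θ)² + (r sin θ − e)² = L²
subtracting the θ₁ and θ₂ equations cancels the r² and L² terms:
r = (x₁² − x₂²) / (2[(x₁cos θ₁ + e sin θ₁) − (x₂cos θ₂ + e sin θ₂)]) = 25.0000 → r = 25
L² = (x₁ − r cos θ₁)² + (r sin θ₁ − e)² = 51076.0211 → L = 226.0000 → L = 226
check at θ₃=318°: x = 243.8013 (printed 243.8013) ✓

r = 25, L = 226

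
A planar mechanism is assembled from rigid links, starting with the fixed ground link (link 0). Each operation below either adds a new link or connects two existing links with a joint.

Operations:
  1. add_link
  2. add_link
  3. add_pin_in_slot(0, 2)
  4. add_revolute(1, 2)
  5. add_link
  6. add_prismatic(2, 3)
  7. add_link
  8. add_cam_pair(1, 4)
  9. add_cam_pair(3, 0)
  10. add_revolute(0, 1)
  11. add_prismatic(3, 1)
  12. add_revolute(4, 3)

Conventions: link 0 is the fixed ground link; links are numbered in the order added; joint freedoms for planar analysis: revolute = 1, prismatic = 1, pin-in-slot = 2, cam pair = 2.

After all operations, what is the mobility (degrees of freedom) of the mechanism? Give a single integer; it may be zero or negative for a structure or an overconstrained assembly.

ground; <1,0,0>
#1 <2,0,0>
#2 <3,0,0>
PS:0↔2 J2 <3,0,1>
R:1↔2 J1 <3,1,1>
#3 <4,1,1>
P:2↔3 J1 <4,2,1>
#4 <5,2,1>
C:1↔4 J2 <5,2,2>
C:3↔0 J2 <5,2,3>
R:0↔1 J1 <5,3,3>
P:3↔1 J1 <5,4,3>
R:4↔3 J1 <5,5,3>
3×4 − 2×5 − 1×3 = -1

M = -1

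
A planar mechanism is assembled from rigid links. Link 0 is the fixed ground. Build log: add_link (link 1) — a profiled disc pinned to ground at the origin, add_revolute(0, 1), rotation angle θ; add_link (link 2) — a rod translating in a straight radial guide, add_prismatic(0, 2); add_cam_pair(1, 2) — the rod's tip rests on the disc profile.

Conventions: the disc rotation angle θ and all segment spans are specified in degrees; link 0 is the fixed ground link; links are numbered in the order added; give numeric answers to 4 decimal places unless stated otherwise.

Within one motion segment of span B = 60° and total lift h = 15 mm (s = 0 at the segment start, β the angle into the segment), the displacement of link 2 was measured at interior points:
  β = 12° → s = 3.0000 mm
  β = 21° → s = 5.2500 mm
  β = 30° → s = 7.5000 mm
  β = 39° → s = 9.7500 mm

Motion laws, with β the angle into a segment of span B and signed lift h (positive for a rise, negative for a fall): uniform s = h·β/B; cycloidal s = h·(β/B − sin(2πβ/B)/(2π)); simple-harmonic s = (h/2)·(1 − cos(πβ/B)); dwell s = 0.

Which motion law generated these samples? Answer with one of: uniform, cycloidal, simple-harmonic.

candidates at β/B = r: uniform s = h·r (linear in β); cycloidal s = h·(r − sin(2πr)/(2π)); simple-harmonic s = (h/2)(1 − cos(πr))
β=12°: printed 3.0000 | uniform 3.0000, cycloidal 0.7295, simple-harmonic 1.4324
β=21°: printed 5.2500 | uniform 5.2500, cycloidal 3.3186, simple-harmonic 4.0951
β=30°: printed 7.5000 | uniform 7.5000, cycloidal 7.5000, simple-harmonic 7.5000
β=39°: printed 9.7500 | uniform 9.7500, cycloidal 11.6814, simple-harmonic 10.9049
only one law matches every sample → uniform

uniform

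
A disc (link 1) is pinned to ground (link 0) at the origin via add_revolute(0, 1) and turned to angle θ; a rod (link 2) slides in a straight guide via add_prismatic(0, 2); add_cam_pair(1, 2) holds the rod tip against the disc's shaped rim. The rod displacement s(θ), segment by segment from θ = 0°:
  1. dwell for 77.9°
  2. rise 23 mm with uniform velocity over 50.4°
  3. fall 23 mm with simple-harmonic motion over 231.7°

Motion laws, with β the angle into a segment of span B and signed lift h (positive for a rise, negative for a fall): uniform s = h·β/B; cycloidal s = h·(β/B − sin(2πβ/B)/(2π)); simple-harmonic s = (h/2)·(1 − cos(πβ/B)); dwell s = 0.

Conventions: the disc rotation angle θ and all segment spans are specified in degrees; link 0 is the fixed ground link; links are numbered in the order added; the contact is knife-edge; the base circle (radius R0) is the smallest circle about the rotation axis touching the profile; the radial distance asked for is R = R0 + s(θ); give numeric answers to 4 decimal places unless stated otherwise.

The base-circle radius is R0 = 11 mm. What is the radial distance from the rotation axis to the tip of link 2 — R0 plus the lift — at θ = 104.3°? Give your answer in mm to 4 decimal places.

segment 1 (0° to 77.9°, dwell): s unchanged at 0.0000
θ = 104.3° falls in segment 2 (77.9° to 128.3°, uniform, h = 23): β = 104.3 − 77.9 = 26.4°, B = 50.4°; Δs = 23·26.4/50.4 = 12.0476; s = 0.0000 + 12.0476 = 12.0476
R = R0 + s = 11 + 12.0476 = 23.0476

23.0476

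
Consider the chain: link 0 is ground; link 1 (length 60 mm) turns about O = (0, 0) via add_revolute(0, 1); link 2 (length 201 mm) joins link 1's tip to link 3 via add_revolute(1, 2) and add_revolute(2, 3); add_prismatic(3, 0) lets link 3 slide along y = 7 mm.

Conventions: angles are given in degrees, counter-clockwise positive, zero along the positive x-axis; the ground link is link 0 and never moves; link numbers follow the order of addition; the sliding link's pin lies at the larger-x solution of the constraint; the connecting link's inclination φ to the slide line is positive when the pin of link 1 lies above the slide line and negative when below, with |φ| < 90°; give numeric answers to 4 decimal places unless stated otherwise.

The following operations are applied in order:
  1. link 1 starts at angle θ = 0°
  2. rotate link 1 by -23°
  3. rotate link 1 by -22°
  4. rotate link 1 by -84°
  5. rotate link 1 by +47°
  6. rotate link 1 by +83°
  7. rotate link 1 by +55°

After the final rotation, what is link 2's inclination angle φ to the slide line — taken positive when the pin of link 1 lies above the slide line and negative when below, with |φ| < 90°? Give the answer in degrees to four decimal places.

geometry: r = 60 mm, L = 201 mm, e = 7 mm; θ starts at 0°
rotate link 1 by -23°: θ ← 0° -23° = -23°
rotate link 1 by -22°: θ ← -23° -22° = -45°
rotate link 1 by -84°: θ ← -45° -84° = -129°
rotate link 1 by +47°: θ ← -129° +47° = -82°
rotate link 1 by +83°: θ ← -82° +83° = 1°
rotate link 1 by +55°: θ ← 1° +55° = 56°
h = r sin θ − e = 49.742254 − 7 = 42.742254
sin φ = h / L = 42.742254 / 201 = 0.21264803
φ = arcsin(0.21264803) = 12.277579°

12.2776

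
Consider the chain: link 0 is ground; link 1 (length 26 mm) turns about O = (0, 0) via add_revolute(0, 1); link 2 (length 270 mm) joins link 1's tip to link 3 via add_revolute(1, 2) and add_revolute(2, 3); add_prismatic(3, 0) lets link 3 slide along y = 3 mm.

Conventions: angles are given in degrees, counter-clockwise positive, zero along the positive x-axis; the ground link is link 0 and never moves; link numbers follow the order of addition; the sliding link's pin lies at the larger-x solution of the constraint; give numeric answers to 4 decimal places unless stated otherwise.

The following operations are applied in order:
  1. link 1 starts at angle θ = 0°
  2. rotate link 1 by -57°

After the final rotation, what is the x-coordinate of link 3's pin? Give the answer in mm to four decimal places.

geometry: r = 26 mm, L = 270 mm, e = 3 mm; θ starts at 0°
rotate link 1 by -57°: θ ← 0° -57° = -57°
crank pin P = (r cos θ, r sin θ) = (14.160615, -21.805435)
h = r sin θ − e = -21.805435 − 3 = -24.805435
x = r cos θ + √(L² − h²) = 14.160615 + 268.858123 = 283.018738

283.0187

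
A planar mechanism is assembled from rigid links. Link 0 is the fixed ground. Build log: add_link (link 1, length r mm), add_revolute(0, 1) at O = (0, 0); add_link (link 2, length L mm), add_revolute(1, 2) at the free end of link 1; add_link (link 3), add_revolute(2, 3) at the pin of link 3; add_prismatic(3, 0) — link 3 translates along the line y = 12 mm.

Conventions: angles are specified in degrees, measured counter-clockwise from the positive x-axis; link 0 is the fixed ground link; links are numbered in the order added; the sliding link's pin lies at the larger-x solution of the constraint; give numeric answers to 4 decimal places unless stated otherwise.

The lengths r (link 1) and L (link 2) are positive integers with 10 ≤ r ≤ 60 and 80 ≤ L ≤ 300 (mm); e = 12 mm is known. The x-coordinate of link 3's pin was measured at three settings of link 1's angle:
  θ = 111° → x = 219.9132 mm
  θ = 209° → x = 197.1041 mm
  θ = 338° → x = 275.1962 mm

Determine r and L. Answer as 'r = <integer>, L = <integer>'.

constraint per measurement: (x − r cos θ)² + (r sin θ − e)² = L²
subtracting the θ₁ and θ₂ equations cancels the r² and L² terms:
r = (x₁² − x₂²) / (2[(x₁cos θ₁ + e sin θ₁) − (x₂cos θ₂ + e sin θ₂)]) = 43.0001 → r = 43
L² = (x₁ − r cos θ₁)² + (r sin θ₁ − e)² = 56169.0070 → L = 237.0000 → L = 237
check at θ₃=338°: x = 275.1962 (printed 275.1962) ✓

r = 43, L = 237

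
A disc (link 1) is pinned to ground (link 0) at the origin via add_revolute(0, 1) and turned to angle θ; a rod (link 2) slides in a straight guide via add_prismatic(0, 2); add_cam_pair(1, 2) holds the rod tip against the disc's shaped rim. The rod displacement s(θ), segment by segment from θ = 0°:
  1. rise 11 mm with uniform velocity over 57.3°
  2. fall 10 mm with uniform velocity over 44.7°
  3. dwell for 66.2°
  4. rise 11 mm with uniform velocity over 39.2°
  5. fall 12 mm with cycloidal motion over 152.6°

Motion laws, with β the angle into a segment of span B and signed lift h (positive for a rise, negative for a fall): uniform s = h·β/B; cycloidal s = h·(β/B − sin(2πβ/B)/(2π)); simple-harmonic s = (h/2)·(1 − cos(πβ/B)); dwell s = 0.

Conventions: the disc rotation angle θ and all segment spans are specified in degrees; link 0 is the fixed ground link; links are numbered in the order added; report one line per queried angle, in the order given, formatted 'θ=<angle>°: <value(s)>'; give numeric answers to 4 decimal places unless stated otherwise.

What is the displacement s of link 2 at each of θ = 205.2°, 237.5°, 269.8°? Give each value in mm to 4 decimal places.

segment 1 (0° to 57.3°, uniform, h = 11) is passed completely: s = 0.0000 + (11) = 11.0000
segment 2 (57.3° to 102°, uniform, h = -10) is passed completely: s = 11.0000 + (-10) = 1.0000
segment 3 (102° to 168.2°, dwell): s unchanged at 1.0000
θ = 205.2° falls in segment 4 (168.2° to 207.4°, uniform, h = 11): β = 205.2 − 168.2 = 37°, B = 39.2°; Δs = 11·37/39.2 = 10.3827; s = 1.0000 + 10.3827 = 11.3827
segment 4 (168.2° to 207.4°, uniform, h = 11) is passed completely: s = 1.0000 + (11) = 12.0000
θ = 237.5° falls in segment 5 (207.4° to 360°, cycloidal, h = -12): β = 237.5 − 207.4 = 30.1°, B = 152.6°; Δs = -12·(0.1972 − sin(2π·0.1972)/(2π)) = -0.5611; s = 12.0000 − 0.5611 = 11.4389
θ = 269.8° falls in segment 5 (207.4° to 360°, cycloidal, h = -12): β = 269.8 − 207.4 = 62.4°, B = 152.6°; Δs = -12·(0.4089 − sin(2π·0.4089)/(2π)) = -3.8726; s = 12.0000 − 3.8726 = 8.1274

θ=205.2°: 11.3827
θ=237.5°: 11.4389
θ=269.8°: 8.1274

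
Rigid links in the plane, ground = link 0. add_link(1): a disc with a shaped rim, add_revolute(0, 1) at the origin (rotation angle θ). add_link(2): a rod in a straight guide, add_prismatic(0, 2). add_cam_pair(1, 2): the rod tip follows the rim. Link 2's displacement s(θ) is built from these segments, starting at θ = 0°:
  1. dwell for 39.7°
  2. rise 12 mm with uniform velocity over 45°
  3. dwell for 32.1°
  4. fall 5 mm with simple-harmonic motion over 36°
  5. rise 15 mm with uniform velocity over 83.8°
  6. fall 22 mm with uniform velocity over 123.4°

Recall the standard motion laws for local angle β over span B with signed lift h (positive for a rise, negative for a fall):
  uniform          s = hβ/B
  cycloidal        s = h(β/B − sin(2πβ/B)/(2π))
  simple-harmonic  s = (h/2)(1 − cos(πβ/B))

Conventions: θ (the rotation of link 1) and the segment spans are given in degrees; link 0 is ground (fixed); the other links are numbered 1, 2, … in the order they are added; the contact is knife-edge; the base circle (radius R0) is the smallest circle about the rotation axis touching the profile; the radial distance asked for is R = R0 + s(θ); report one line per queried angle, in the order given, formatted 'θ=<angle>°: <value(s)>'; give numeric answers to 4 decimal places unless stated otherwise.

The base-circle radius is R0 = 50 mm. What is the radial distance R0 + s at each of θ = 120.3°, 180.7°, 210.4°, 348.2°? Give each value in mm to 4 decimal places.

segment 1 (0° to 39.7°, dwell): s unchanged at 0.0000
segment 2 (39.7° to 84.7°, uniform, h = 12) is passed completely: s = 0.0000 + (12) = 12.0000
segment 3 (84.7° to 116.8°, dwell): s unchanged at 12.0000
θ = 120.3° falls in segment 4 (116.8° to 152.8°, simple-harmonic, h = -5): β = 120.3 − 116.8 = 3.5°, B = 36°; Δs = -5/2·(1 − cos(π·0.0972)) = -0.1157; s = 12.0000 − 0.1157 = 11.8843
segment 4 (116.8° to 152.8°, simple-harmonic, h = -5) is passed completely: s = 12.0000 + (-5) = 7.0000
θ = 180.7° falls in segment 5 (152.8° to 236.6°, uniform, h = 15): β = 180.7 − 152.8 = 27.9°, B = 83.8°; Δs = 15·27.9/83.8 = 4.9940; s = 7.0000 + 4.9940 = 11.9940
θ = 210.4° falls in segment 5 (152.8° to 236.6°, uniform, h = 15): β = 210.4 − 152.8 = 57.6°, B = 83.8°; Δs = 15·57.6/83.8 = 10.3103; s = 7.0000 + 10.3103 = 17.3103
segment 5 (152.8° to 236.6°, uniform, h = 15) is passed completely: s = 7.0000 + (15) = 22.0000
θ = 348.2° falls in segment 6 (236.6° to 360°, uniform, h = -22): β = 348.2 − 236.6 = 111.6°, B = 123.4°; Δs = -22·111.6/123.4 = -19.8963; s = 22.0000 − 19.8963 = 2.1037
θ=120.3°: R = R0 + s = 50 + 11.8843 = 61.8843
θ=180.7°: R = R0 + s = 50 + 11.9940 = 61.9940
θ=210.4°: R = R0 + s = 50 + 17.3103 = 67.3103
θ=348.2°: R = R0 + s = 50 + 2.1037 = 52.1037

θ=120.3°: 61.8843
θ=180.7°: 61.9940
θ=210.4°: 67.3103
θ=348.2°: 52.1037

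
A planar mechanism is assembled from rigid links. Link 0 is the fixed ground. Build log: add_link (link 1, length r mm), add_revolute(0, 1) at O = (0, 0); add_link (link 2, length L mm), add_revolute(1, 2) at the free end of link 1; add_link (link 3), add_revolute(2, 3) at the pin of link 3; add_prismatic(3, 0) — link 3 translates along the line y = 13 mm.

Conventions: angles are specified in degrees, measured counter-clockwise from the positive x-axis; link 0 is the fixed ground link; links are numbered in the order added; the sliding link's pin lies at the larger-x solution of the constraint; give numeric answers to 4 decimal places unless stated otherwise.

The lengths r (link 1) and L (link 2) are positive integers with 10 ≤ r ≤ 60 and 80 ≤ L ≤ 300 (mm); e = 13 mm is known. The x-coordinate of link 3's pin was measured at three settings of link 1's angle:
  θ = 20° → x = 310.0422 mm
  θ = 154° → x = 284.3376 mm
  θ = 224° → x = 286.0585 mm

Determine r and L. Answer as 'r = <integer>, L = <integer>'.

constraint per measurement: (x − r cos θ)² + (r sin θ − e)² = L²
subtracting the θ₁ and θ₂ equations cancels the r² and L² terms:
r = (x₁² − x₂²) / (2[(x₁cos θ₁ + e sin θ₁) − (x₂cos θ₂ + e sin θ₂)]) = 14.0000 → r = 14
L² = (x₁ − r cos θ₁)² + (r sin θ₁ − e)² = 88209.0282 → L = 297.0000 → L = 297
check at θ₃=224°: x = 286.0585 (printed 286.0585) ✓

r = 14, L = 297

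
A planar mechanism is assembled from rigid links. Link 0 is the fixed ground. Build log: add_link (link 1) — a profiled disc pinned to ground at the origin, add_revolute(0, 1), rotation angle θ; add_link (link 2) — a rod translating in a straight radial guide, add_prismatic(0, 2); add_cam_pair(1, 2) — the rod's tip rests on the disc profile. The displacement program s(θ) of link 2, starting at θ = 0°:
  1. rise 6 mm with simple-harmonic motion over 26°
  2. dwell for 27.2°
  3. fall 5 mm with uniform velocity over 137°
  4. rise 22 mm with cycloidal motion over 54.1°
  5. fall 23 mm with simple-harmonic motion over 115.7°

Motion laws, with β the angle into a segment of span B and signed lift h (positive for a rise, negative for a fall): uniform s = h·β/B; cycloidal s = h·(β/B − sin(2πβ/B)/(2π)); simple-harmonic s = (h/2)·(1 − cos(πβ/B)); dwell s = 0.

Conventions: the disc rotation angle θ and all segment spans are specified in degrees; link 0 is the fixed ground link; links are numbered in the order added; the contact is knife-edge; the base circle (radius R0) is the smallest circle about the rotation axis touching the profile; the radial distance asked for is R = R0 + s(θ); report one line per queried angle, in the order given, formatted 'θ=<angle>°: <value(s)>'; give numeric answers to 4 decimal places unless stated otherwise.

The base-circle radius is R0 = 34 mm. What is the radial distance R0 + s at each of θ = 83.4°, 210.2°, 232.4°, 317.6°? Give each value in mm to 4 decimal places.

seg 1 [0°–26°] simple-harmonic, h=6: full span → s += 6 → s = 6.0000
seg 2 [26°–53.2°] dwell: s stays 6.0000
seg 3 [53.2°–190.2°] uniform, h=-5: θ=83.4° here. β=30.2, B=137. -5·30.2/137 = -1.1022 → s = 4.8978
seg 3 [53.2°–190.2°] uniform, h=-5: full span → s += -5 → s = 1.0000
seg 4 [190.2°–244.3°] cycloidal, h=22: θ=210.2° here. β=20, B=54.1. 22·(0.3697 − sin(2π·0.3697)/(2π)) = 5.5759 → s = 6.5759
seg 4 [190.2°–244.3°] cycloidal, h=22: θ=232.4° here. β=42.2, B=54.1. 22·(0.7800 − sin(2π·0.7800)/(2π)) = 20.6000 → s = 21.6000
seg 4 [190.2°–244.3°] cycloidal, h=22: full span → s += 22 → s = 23.0000
seg 5 [244.3°–360°] simple-harmonic, h=-23: θ=317.6° here. β=73.3, B=115.7. -23/2·(1 − cos(π·0.6335)) = -16.1841 → s = 6.8159
θ=83.4°: R = R0 + s = 34 + 4.8978 = 38.8978
θ=210.2°: R = R0 + s = 34 + 6.5759 = 40.5759
θ=232.4°: R = R0 + s = 34 + 21.6000 = 55.6000
θ=317.6°: R = R0 + s = 34 + 6.8159 = 40.8159

θ=83.4°: 38.8978
θ=210.2°: 40.5759
θ=232.4°: 55.6000
θ=317.6°: 40.8159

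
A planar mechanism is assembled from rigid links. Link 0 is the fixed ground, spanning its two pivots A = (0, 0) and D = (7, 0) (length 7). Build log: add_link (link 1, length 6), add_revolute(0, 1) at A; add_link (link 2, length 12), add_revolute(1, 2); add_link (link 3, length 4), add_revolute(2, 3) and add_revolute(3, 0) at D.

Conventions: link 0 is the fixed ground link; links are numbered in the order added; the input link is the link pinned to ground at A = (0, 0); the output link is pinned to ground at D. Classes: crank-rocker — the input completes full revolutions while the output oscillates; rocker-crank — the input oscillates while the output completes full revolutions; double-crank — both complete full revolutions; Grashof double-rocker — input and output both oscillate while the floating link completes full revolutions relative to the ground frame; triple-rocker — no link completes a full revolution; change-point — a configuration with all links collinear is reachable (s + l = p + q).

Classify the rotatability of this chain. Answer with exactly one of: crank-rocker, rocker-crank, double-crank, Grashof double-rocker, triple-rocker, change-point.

lengths: ground=7, input=6, coupler=12, output=4
sorted: s=4 (shortest), l=12 (longest), p+q=13
s + l = 16 vs p + q = 13
s + l > p + q → non-Grashof → no link fully rotates → triple-rocker

triple-rocker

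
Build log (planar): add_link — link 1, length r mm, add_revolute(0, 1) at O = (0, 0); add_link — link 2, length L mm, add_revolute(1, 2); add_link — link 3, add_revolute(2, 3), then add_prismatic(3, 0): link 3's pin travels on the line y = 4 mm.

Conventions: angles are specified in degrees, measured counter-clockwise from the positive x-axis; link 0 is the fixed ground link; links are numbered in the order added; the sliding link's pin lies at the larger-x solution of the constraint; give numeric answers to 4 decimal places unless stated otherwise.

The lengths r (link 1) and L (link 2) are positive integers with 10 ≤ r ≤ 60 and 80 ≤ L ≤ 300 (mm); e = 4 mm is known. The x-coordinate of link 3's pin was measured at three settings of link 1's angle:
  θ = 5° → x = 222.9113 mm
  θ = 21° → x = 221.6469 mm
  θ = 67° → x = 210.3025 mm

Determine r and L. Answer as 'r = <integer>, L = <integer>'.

constraint per measurement: (x − r cos θ)² + (r sin θ − e)² = L²
subtracting the θ₁ and θ₂ equations cancels the r² and L² terms:
r = (x₁² − x₂²) / (2[(x₁cos θ₁ + e sin θ₁) − (x₂cos θ₂ + e sin θ₂)]) = 19.9993 → r = 20
L² = (x₁ − r cos θ₁)² + (r sin θ₁ − e)² = 41208.9805 → L = 203.0000 → L = 203
check at θ₃=67°: x = 210.3025 (printed 210.3025) ✓

r = 20, L = 203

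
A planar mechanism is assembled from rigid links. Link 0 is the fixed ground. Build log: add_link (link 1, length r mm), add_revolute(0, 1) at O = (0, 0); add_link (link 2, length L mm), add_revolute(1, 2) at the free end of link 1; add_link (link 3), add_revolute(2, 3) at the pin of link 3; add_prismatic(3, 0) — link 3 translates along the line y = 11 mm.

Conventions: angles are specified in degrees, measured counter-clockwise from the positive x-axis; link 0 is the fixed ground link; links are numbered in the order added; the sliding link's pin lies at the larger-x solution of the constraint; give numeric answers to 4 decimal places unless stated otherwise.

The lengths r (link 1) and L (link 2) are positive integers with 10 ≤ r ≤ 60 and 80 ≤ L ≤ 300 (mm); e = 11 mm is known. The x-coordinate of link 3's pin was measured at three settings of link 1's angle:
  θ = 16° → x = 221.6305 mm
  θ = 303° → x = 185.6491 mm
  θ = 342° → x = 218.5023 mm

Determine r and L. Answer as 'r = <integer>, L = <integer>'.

constraint per measurement: (x − r cos θ)² + (r sin θ − e)² = L²
subtracting the θ₁ and θ₂ equations cancels the r² and L² terms:
r = (x₁² − x₂²) / (2[(x₁cos θ₁ + e sin θ₁) − (x₂cos θ₂ + e sin θ₂)]) = 59.0000 → r = 59
L² = (x₁ − r cos θ₁)² + (r sin θ₁ − e)² = 27225.0018 → L = 165.0000 → L = 165
check at θ₃=342°: x = 218.5023 (printed 218.5023) ✓

r = 59, L = 165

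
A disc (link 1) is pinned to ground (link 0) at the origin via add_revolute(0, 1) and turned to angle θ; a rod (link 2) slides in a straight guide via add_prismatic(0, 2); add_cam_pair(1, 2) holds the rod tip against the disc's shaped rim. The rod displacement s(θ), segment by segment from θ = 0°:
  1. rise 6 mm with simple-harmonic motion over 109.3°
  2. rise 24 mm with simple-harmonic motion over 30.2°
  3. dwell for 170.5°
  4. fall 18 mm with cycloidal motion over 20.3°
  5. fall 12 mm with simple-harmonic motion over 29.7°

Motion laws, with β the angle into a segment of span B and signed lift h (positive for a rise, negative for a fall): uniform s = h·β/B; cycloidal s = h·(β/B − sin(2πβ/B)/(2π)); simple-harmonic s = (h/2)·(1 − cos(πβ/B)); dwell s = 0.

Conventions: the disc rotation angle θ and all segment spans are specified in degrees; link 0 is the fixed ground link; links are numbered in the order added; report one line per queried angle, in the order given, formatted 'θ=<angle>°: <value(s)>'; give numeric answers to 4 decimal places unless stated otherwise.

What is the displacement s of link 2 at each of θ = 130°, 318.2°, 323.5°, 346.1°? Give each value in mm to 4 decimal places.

segment 1 (0° to 109.3°, simple-harmonic, h = 6) is passed completely: s = 0.0000 + (6) = 6.0000
θ = 130° falls in segment 2 (109.3° to 139.5°, simple-harmonic, h = 24): β = 130 − 109.3 = 20.7°, B = 30.2°; Δs = 24/2·(1 − cos(π·0.6854)) = 18.6018; s = 6.0000 + 18.6018 = 24.6018
segment 2 (109.3° to 139.5°, simple-harmonic, h = 24) is passed completely: s = 6.0000 + (24) = 30.0000
segment 3 (139.5° to 310°, dwell): s unchanged at 30.0000
θ = 318.2° falls in segment 4 (310° to 330.3°, cycloidal, h = -18): β = 318.2 − 310 = 8.2°, B = 20.3°; Δs = -18·(0.4039 − sin(2π·0.4039)/(2π)) = -5.6450; s = 30.0000 − 5.6450 = 24.3550
θ = 323.5° falls in segment 4 (310° to 330.3°, cycloidal, h = -18): β = 323.5 − 310 = 13.5°, B = 20.3°; Δs = -18·(0.6650 − sin(2π·0.6650)/(2π)) = -14.4365; s = 30.0000 − 14.4365 = 15.5635
segment 4 (310° to 330.3°, cycloidal, h = -18) is passed completely: s = 30.0000 + (-18) = 12.0000
θ = 346.1° falls in segment 5 (330.3° to 360°, simple-harmonic, h = -12): β = 346.1 − 330.3 = 15.8°, B = 29.7°; Δs = -12/2·(1 − cos(π·0.5320)) = -6.6019; s = 12.0000 − 6.6019 = 5.3981

θ=130°: 24.6018
θ=318.2°: 24.3550
θ=323.5°: 15.5635
θ=346.1°: 5.3981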